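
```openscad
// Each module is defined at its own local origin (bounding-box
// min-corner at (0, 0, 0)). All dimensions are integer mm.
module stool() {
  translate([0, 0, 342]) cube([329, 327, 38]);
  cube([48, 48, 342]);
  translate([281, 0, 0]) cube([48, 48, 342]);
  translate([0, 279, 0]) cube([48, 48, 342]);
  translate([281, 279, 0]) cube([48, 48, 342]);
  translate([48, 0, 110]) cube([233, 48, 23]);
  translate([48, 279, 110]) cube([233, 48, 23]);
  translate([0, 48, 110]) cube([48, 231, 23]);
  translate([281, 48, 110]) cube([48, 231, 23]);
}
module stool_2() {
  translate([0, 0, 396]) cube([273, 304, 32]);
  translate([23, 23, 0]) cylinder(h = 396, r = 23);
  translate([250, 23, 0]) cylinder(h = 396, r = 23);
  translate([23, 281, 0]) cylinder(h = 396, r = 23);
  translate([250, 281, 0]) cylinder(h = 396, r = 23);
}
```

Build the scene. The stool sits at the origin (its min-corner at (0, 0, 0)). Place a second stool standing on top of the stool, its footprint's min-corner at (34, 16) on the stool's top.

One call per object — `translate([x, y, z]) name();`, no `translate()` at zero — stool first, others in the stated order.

stool();
translate([34, 16, 380]) stool_2();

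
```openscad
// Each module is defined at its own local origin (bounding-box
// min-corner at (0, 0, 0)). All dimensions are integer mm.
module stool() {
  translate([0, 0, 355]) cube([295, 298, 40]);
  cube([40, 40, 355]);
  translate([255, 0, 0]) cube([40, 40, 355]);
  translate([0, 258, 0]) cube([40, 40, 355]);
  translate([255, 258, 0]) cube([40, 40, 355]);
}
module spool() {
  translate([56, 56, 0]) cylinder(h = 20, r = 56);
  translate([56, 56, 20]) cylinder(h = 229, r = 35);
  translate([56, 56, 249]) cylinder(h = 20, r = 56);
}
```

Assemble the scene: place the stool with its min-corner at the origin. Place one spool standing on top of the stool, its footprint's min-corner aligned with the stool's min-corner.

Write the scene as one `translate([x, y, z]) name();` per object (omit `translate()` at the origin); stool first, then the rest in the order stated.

stool();
translate([0, 0, 395]) spool();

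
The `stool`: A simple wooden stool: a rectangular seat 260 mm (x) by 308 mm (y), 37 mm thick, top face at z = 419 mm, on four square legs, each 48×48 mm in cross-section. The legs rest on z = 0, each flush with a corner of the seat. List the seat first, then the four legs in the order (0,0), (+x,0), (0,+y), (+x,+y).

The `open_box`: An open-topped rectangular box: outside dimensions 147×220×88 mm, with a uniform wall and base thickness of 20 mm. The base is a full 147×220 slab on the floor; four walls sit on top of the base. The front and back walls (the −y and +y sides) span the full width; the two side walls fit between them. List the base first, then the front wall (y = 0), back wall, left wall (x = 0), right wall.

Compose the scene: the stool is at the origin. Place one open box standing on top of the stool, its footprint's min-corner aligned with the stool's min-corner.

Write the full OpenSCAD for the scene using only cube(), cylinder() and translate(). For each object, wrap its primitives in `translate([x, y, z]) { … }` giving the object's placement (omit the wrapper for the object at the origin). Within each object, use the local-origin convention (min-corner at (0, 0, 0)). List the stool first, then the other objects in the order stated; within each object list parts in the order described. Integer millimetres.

translate([0, 0, 382]) cube([260, 308, 37]);
cube([48, 48, 382]);
translate([212, 0, 0]) cube([48, 48, 382]);
translate([0, 260, 0]) cube([48, 48, 382]);
translate([212, 260, 0]) cube([48, 48, 382]);
translate([0, 0, 419]) {
  cube([147, 220, 20]);
  translate([0, 0, 20]) cube([147, 20, 68]);
  translate([0, 200, 20]) cube([147, 20, 68]);
  translate([0, 20, 20]) cube([20, 180, 68]);
  translate([127, 20, 20]) cube([20, 180, 68]);
}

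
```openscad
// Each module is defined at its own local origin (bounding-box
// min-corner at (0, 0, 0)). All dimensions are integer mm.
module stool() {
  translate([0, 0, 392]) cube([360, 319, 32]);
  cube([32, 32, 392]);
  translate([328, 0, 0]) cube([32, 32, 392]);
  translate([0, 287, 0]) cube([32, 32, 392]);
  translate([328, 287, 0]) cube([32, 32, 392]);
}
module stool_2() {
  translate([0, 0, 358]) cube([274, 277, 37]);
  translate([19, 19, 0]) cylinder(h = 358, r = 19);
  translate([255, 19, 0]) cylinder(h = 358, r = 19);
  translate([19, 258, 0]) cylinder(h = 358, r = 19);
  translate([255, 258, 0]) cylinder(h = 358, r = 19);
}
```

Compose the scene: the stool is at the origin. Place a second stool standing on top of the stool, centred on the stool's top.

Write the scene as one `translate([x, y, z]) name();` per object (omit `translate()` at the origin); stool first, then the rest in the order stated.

stool();
translate([43, 21, 424]) stool_2();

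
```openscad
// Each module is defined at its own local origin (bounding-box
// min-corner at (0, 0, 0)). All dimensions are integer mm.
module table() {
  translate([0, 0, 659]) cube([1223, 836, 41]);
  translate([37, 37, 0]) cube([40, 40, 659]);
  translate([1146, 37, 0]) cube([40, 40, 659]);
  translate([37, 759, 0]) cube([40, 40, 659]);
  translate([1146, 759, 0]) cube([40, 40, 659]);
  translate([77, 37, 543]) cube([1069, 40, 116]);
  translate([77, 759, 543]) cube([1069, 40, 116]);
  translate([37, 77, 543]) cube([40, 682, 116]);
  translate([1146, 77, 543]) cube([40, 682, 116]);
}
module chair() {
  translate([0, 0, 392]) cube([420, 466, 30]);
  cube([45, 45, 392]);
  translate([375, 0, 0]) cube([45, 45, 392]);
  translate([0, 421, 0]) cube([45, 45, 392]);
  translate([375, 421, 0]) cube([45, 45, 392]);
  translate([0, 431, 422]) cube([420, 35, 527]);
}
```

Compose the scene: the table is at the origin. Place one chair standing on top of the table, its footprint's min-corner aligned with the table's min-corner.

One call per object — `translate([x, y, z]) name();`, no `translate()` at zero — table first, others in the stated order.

table();
translate([0, 0, 700]) chair();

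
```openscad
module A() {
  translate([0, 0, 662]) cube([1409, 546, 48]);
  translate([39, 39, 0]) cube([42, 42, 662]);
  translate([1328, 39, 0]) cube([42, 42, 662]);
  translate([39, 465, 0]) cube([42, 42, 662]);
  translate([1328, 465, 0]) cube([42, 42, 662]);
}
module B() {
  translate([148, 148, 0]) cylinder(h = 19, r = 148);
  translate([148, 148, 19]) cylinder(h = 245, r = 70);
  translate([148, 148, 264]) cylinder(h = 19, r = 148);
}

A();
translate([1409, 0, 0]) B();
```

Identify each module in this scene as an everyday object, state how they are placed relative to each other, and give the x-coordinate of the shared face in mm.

A is a table. B is a spool. The spool is against the table's +x side, with their −y faces flush. The x-coordinate of the shared face is 1409 mm.

The table's +x face and the spool's −x face are both at x = 1409 mm.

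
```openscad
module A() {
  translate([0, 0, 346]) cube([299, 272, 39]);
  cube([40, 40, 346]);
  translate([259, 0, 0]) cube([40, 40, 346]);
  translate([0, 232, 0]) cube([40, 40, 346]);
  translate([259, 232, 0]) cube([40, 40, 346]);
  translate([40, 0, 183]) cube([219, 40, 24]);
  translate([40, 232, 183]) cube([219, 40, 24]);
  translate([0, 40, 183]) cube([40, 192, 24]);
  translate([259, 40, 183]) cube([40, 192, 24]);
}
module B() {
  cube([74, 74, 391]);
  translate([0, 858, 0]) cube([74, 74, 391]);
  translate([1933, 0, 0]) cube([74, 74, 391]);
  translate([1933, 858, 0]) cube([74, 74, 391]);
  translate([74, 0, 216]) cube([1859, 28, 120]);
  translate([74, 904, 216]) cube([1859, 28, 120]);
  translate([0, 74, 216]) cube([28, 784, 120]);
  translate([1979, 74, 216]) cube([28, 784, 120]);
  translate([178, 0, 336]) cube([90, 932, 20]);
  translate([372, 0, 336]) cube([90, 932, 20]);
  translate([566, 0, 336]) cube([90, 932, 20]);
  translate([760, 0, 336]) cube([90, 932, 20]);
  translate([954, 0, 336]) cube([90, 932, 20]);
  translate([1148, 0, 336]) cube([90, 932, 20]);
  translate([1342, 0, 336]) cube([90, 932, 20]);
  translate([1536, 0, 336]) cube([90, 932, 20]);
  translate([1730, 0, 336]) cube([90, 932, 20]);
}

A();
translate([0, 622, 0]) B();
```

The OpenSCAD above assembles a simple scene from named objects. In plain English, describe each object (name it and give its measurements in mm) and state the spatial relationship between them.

A is a simple wooden stool: a rectangular seat 299 mm (x) by 272 mm (y), 39 mm thick, top face at z = 385 mm, on four square legs, each 40×40 mm in cross-section. The legs rest on z = 0, each flush with a corner of the seat. Four stretchers, 40 mm wide and 24 mm tall, connect adjacent legs with their undersides at z = 183 mm, each running between the inner faces of the legs it joins and aligned with the legs' outer faces on the other axis.

B is a bed frame 2007 mm long (x) by 932 mm wide (y). Four 74×74 mm corner posts, 391 mm tall, at the corners of the footprint. Four rails of 28 mm thickness and 120 mm height run between adjacent posts with their undersides at z = 216 mm, their outer faces flush with the outside of the frame (the two x-running rails run between the posts' inner faces; the two y-running rails run between the posts' inner faces). 9 slats, each 90 mm wide (x) and 20 mm thick, lie across the top of the two x-running rails, running the full 932 mm width of the frame in y; the slats are evenly spaced along x between the inner faces of the end posts with equal gaps (rounded down to the nearest mm) at the −x end and between each pair — any rounding remainder accumulates at the +x end.

The bed frame is on the floor beside the stool on its +y side.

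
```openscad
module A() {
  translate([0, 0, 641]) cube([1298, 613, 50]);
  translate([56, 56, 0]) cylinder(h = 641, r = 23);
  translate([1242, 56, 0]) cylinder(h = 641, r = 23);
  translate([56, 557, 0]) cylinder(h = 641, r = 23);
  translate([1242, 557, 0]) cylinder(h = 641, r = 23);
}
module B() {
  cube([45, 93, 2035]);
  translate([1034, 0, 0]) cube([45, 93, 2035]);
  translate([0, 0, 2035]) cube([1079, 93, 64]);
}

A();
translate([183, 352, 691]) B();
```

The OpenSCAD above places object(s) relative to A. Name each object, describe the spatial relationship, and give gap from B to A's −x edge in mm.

A is a table. B is a door frame. The door frame is on top of the table. The gap from the door frame to the table's −x edge is 183 mm.

The door frame's min-x is at 183; the table's min-x is 0; gap = 183 mm.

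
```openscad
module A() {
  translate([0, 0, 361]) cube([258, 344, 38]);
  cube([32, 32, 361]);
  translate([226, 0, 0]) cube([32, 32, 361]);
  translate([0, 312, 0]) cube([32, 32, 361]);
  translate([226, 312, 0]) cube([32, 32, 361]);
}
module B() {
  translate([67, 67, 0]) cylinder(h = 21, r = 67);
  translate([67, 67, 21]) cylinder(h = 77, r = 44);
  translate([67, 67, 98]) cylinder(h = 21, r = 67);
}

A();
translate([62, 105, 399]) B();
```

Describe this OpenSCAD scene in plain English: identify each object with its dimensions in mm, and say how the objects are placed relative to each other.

A is a simple wooden stool: a rectangular seat 258 mm (x) by 344 mm (y), 38 mm thick, top face at z = 399 mm, on four square legs, each 32×32 mm in cross-section. The legs rest on z = 0, each flush with a corner of the seat.

B is a spool: two coaxial disc flanges of radius 67 mm and thickness 21 mm, joined by a core cylinder of radius 44 mm and height 77 mm. The lower flange rests on z = 0 and the three cylinders share a vertical axis.

The spool is on top of the stool, centred.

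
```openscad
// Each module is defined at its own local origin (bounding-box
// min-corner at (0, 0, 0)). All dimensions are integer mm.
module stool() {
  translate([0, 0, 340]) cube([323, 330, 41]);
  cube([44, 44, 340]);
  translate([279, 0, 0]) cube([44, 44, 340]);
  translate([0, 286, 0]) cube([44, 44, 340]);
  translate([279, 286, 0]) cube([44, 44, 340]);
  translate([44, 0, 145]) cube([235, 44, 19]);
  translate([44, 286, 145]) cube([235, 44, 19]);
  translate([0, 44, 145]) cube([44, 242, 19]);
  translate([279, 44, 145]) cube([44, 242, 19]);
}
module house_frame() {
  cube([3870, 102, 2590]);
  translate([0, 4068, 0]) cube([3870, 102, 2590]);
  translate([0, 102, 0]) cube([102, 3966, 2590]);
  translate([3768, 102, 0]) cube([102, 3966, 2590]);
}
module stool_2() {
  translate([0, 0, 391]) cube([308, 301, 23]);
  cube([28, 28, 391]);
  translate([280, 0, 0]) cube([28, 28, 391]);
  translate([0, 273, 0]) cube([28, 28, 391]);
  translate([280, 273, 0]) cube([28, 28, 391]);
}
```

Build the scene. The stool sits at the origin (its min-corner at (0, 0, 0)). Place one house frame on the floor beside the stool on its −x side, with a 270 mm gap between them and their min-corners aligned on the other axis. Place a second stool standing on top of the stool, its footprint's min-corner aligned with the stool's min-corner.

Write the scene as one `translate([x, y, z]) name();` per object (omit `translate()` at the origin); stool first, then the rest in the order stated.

stool();
translate([-4140, 0, 0]) house_frame();
translate([0, 0, 381]) stool_2();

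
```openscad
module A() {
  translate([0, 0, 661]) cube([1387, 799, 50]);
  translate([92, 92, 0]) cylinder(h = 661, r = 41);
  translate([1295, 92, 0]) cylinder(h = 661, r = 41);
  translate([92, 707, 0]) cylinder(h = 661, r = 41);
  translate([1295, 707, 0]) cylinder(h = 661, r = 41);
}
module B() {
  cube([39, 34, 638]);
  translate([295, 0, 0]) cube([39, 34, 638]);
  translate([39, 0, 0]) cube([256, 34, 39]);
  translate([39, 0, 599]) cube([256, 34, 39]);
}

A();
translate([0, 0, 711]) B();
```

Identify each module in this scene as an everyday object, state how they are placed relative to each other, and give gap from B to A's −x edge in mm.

A is a table. B is a picture frame. The picture frame is on top of the table. The gap from the picture frame to the table's −x edge is 0 mm.

The picture frame's min-x is at 0; the table's min-x is 0; gap = 0 mm.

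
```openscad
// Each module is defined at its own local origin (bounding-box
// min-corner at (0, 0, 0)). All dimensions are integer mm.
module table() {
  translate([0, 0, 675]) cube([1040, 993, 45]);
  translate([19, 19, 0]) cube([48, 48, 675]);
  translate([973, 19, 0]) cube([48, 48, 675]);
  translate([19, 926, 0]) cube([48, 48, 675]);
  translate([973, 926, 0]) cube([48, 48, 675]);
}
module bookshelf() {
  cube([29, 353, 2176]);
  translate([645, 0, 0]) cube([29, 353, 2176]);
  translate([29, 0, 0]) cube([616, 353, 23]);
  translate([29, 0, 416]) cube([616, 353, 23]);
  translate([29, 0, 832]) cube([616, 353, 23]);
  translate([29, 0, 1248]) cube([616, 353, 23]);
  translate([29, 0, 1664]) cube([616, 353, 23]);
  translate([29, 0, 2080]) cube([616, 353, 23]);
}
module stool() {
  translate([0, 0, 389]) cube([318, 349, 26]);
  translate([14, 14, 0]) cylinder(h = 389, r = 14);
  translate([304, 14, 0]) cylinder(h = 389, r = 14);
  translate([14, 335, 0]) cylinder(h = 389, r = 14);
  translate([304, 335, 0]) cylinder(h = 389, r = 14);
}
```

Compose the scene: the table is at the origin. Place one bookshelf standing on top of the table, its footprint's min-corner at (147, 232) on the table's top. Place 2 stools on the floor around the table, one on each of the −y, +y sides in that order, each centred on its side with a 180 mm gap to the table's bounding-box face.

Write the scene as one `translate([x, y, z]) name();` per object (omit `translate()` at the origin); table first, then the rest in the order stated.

table();
translate([147, 232, 720]) bookshelf();
translate([361, -529, 0]) stool();
translate([361, 1173, 0]) stool();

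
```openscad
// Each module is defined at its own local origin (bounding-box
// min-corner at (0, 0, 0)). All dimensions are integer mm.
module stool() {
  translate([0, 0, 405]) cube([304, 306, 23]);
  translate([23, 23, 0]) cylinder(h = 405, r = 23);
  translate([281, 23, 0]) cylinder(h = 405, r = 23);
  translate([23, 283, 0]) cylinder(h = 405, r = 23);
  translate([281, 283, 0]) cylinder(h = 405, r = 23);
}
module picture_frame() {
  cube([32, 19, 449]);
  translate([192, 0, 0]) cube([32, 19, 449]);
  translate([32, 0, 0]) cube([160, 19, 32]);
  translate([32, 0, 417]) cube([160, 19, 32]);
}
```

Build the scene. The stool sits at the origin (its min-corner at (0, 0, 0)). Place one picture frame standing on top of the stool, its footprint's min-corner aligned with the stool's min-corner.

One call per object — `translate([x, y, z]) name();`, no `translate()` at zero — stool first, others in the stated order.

stool();
translate([0, 0, 428]) picture_frame();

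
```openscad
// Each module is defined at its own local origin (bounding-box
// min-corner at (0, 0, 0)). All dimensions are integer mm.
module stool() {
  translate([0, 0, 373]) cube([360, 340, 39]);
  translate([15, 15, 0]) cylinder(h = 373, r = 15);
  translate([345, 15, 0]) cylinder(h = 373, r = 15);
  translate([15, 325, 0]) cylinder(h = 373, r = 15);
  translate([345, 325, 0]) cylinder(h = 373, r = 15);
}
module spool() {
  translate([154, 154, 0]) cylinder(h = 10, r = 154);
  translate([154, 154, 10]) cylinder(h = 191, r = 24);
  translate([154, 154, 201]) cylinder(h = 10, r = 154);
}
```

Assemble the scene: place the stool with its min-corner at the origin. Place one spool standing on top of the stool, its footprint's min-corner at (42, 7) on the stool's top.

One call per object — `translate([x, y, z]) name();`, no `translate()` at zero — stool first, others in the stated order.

stool();
translate([42, 7, 412]) spool();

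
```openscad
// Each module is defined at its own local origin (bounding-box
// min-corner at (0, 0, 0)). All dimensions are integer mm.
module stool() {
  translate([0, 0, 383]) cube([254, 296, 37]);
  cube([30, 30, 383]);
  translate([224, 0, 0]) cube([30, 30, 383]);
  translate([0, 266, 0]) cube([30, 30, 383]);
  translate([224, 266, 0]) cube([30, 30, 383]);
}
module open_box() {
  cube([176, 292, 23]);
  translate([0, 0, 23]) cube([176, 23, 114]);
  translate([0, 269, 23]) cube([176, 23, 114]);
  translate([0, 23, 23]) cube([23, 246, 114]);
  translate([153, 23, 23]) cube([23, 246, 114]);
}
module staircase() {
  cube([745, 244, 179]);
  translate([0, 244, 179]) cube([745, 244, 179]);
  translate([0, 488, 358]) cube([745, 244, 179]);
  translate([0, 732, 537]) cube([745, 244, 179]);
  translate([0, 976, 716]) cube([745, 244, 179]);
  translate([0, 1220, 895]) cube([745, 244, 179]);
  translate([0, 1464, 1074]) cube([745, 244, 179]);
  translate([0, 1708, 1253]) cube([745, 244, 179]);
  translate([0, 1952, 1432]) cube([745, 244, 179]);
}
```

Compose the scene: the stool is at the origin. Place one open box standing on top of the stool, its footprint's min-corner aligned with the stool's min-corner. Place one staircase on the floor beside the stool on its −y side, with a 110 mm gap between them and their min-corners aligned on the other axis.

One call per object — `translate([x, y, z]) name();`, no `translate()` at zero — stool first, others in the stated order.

stool();
translate([0, 0, 420]) open_box();
translate([0, -2306, 0]) staircase();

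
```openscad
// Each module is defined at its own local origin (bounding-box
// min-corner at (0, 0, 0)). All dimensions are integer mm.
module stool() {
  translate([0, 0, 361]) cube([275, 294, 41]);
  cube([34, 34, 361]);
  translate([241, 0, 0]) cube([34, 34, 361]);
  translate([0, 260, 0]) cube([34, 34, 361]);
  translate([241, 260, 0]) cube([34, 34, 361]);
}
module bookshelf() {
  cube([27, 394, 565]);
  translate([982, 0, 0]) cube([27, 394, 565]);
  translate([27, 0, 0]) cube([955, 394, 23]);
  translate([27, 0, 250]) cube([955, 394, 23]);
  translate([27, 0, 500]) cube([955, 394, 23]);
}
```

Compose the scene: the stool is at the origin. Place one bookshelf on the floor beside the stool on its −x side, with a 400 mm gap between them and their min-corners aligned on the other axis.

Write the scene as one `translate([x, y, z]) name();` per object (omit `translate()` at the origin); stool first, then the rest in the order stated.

stool();
translate([-1409, 0, 0]) bookshelf();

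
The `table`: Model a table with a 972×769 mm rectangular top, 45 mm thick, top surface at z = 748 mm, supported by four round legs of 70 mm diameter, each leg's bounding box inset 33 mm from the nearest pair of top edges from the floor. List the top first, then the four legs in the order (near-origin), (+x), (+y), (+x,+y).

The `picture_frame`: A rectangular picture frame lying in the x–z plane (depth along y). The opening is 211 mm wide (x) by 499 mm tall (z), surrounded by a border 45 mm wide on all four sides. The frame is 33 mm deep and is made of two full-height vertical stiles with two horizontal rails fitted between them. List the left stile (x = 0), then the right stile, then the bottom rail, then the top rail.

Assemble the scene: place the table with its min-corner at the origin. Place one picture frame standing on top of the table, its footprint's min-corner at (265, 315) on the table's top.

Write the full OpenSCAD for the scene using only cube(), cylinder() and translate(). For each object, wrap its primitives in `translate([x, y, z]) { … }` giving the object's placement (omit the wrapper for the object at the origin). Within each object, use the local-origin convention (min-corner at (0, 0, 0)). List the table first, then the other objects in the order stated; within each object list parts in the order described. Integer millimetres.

translate([0, 0, 703]) cube([972, 769, 45]);
translate([68, 68, 0]) cylinder(h = 703, r = 35);
translate([904, 68, 0]) cylinder(h = 703, r = 35);
translate([68, 701, 0]) cylinder(h = 703, r = 35);
translate([904, 701, 0]) cylinder(h = 703, r = 35);
translate([265, 315, 748]) {
  cube([45, 33, 589]);
  translate([256, 0, 0]) cube([45, 33, 589]);
  translate([45, 0, 0]) cube([211, 33, 45]);
  translate([45, 0, 544]) cube([211, 33, 45]);
}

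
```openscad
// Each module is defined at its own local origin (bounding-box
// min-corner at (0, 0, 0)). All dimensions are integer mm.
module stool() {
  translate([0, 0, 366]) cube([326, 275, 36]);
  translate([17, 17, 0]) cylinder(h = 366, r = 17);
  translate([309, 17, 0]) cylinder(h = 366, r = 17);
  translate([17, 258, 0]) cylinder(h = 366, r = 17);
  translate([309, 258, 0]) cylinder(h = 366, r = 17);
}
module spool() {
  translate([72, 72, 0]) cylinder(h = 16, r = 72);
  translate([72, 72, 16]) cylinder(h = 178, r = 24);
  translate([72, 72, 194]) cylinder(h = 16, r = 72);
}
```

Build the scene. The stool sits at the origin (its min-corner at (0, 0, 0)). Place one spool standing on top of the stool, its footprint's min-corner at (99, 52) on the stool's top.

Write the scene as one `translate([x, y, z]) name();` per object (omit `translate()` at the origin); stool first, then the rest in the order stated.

stool();
translate([99, 52, 402]) spool();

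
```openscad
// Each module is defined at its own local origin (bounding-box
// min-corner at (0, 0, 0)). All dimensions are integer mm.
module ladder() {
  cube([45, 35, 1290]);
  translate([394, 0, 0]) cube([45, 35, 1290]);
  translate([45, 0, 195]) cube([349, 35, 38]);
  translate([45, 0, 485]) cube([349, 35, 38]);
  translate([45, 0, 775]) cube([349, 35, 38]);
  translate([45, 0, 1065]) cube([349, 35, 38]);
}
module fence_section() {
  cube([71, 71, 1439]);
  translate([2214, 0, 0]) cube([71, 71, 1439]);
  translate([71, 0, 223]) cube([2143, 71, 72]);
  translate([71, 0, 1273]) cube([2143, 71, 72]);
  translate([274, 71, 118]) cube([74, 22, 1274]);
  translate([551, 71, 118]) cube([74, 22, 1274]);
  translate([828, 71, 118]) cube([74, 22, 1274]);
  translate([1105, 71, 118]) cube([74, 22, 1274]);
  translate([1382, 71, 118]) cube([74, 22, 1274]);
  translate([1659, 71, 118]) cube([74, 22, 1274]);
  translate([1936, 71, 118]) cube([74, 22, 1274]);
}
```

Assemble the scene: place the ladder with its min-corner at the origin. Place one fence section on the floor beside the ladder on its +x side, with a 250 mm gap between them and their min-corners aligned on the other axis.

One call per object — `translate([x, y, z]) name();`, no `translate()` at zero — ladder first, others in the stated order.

ladder();
translate([689, 0, 0]) fence_section();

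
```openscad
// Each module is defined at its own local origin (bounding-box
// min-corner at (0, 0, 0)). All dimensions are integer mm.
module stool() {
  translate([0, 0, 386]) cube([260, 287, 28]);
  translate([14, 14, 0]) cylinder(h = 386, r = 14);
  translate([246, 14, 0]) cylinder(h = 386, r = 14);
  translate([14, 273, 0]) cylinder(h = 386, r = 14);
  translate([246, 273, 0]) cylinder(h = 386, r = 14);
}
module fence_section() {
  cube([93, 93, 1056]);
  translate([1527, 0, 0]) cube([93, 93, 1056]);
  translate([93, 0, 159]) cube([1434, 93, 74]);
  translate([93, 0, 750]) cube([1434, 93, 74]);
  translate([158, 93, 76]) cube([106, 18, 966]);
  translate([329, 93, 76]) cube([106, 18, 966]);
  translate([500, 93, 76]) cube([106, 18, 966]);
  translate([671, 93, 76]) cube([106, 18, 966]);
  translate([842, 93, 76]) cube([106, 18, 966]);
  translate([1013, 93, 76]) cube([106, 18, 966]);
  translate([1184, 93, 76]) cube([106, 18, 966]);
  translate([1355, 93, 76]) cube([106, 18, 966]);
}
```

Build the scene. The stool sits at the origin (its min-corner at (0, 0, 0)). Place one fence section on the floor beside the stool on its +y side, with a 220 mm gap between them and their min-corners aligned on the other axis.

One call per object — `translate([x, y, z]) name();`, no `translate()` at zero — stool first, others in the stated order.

stool();
translate([0, 507, 0]) fence_section();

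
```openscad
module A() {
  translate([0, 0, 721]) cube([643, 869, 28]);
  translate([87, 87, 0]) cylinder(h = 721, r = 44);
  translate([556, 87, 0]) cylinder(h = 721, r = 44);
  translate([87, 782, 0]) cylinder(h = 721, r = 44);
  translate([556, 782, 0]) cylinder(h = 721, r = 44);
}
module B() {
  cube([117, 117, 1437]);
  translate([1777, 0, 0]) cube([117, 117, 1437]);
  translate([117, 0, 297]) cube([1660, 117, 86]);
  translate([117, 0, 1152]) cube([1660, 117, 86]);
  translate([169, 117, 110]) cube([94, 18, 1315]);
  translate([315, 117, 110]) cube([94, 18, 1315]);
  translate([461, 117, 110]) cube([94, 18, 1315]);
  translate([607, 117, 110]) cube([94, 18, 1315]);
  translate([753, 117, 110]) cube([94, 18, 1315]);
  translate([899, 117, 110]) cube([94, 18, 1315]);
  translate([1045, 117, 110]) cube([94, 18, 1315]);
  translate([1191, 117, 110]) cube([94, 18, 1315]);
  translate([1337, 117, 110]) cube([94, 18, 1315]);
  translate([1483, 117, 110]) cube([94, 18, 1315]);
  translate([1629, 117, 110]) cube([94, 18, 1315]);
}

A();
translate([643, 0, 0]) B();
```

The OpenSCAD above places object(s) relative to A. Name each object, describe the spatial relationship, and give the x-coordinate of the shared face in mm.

A is a table. B is a fence section. The fence section is against the table's +x side, with their −y faces flush. The x-coordinate of the shared face is 643 mm.

The table's +x face and the fence section's −x face are both at x = 643 mm.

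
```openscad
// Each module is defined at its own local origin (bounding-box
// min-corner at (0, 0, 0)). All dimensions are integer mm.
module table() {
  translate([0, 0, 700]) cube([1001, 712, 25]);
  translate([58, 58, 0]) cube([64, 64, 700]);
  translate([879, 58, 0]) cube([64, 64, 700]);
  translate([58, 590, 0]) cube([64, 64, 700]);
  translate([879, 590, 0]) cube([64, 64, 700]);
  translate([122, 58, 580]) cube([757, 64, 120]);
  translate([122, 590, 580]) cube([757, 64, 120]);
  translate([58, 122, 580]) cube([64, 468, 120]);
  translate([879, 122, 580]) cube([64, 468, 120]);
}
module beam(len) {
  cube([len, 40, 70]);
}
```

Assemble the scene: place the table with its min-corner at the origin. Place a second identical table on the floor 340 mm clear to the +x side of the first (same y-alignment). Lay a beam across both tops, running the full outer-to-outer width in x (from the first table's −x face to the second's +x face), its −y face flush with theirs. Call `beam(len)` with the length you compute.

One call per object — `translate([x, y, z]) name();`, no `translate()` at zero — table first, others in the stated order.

table();
translate([1341, 0, 0]) table();
translate([0, 0, 725]) beam(2342);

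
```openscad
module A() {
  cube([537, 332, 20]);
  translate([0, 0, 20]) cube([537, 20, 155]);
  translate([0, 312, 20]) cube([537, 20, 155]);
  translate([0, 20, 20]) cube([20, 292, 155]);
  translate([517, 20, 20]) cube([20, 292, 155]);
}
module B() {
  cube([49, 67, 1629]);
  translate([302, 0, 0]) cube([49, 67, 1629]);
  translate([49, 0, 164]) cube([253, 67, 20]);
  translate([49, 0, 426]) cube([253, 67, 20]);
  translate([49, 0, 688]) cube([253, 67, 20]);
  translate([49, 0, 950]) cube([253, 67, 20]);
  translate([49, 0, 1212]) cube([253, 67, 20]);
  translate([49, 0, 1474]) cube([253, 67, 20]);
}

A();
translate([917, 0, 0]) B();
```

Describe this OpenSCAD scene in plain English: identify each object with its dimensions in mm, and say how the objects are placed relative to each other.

A is an open-topped rectangular box: outside dimensions 537×332×175 mm, with a uniform wall and base thickness of 20 mm. The base is a full 537×332 slab on the floor; four walls sit on top of the base. The front and back walls (the −y and +y sides) span the full width; the two side walls fit between them.

B is a straight ladder. Two 49×67 mm vertical rails, 1629 mm tall, stand 351 mm apart (outside-to-outside) with their front faces coplanar on the −y side. 6 rungs, each 67 mm deep and 20 mm tall, span between the inner faces of the rails, front faces flush with the rails. The lowest rung's underside is at z = 164 mm and rungs are spaced 262 mm apart (underside to underside).

The ladder is on the floor beside the open box on its +x side.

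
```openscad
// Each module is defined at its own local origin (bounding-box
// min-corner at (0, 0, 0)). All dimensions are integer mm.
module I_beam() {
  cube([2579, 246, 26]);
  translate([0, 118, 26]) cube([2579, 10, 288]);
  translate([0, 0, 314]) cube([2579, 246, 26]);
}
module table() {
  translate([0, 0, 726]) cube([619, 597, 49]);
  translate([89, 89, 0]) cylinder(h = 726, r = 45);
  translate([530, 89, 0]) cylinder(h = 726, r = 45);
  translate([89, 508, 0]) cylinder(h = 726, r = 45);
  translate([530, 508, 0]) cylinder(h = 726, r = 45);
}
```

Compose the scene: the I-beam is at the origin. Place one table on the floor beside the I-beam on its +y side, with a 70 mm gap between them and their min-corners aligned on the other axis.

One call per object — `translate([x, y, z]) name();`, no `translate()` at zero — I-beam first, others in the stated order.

I_beam();
translate([0, 316, 0]) table();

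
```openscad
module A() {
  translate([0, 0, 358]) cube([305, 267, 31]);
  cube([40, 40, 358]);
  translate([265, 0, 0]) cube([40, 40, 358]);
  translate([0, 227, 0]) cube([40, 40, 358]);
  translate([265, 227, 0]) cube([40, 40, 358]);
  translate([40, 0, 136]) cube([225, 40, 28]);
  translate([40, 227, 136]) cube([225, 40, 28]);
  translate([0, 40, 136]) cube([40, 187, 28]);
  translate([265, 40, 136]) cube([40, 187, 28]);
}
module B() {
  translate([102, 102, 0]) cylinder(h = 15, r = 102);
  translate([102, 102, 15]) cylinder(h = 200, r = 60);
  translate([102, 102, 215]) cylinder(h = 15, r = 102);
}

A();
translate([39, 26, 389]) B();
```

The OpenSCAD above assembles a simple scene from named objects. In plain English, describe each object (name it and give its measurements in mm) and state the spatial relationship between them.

A is a simple wooden stool: a rectangular seat 305 mm (x) by 267 mm (y), 31 mm thick, top face at z = 389 mm, on four square legs, each 40×40 mm in cross-section. The legs rest on z = 0, each flush with a corner of the seat. Four stretchers, 40 mm wide and 28 mm tall, connect adjacent legs with their undersides at z = 136 mm, each running between the inner faces of the legs it joins and aligned with the legs' outer faces on the other axis.

B is a spool: two coaxial disc flanges of radius 102 mm and thickness 15 mm, joined by a core cylinder of radius 60 mm and height 200 mm. The lower flange rests on z = 0 and the three cylinders share a vertical axis.

The spool is on top of the stool.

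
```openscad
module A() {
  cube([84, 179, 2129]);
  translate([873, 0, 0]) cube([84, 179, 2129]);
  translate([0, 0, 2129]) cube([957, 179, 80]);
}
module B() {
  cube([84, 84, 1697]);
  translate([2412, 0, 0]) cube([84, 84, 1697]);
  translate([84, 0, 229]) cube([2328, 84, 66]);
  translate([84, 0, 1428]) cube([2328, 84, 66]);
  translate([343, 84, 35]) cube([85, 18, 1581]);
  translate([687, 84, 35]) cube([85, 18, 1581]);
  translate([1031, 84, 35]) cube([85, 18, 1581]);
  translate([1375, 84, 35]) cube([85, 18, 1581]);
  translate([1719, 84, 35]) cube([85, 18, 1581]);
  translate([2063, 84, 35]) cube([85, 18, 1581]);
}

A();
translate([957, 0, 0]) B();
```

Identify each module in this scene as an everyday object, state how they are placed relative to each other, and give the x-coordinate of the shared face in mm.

The door frame's +x face and the fence section's −x face are both at x = 957 mm.

A is a door frame. B is a fence section. The fence section is against the door frame's +x side, with their −y faces flush. The x-coordinate of the shared face is 957 mm.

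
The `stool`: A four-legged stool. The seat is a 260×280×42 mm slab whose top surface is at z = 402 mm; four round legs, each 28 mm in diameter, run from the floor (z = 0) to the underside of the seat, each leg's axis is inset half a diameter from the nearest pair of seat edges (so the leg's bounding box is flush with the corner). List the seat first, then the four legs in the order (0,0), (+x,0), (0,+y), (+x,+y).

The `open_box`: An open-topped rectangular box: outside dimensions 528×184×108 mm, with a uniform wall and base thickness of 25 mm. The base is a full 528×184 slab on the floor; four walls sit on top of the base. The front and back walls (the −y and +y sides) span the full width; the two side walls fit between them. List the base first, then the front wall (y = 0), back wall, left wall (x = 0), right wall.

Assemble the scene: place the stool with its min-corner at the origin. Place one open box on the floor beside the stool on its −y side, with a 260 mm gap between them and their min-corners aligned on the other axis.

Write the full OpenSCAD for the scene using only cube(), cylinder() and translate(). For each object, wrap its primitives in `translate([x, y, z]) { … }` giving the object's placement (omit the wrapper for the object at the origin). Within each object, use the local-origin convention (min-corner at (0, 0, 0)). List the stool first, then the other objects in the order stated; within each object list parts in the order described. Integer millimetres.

translate([0, 0, 360]) cube([260, 280, 42]);
translate([14, 14, 0]) cylinder(h = 360, r = 14);
translate([246, 14, 0]) cylinder(h = 360, r = 14);
translate([14, 266, 0]) cylinder(h = 360, r = 14);
translate([246, 266, 0]) cylinder(h = 360, r = 14);
translate([0, -444, 0]) {
  cube([528, 184, 25]);
  translate([0, 0, 25]) cube([528, 25, 83]);
  translate([0, 159, 25]) cube([528, 25, 83]);
  translate([0, 25, 25]) cube([25, 134, 83]);
  translate([503, 25, 25]) cube([25, 134, 83]);
}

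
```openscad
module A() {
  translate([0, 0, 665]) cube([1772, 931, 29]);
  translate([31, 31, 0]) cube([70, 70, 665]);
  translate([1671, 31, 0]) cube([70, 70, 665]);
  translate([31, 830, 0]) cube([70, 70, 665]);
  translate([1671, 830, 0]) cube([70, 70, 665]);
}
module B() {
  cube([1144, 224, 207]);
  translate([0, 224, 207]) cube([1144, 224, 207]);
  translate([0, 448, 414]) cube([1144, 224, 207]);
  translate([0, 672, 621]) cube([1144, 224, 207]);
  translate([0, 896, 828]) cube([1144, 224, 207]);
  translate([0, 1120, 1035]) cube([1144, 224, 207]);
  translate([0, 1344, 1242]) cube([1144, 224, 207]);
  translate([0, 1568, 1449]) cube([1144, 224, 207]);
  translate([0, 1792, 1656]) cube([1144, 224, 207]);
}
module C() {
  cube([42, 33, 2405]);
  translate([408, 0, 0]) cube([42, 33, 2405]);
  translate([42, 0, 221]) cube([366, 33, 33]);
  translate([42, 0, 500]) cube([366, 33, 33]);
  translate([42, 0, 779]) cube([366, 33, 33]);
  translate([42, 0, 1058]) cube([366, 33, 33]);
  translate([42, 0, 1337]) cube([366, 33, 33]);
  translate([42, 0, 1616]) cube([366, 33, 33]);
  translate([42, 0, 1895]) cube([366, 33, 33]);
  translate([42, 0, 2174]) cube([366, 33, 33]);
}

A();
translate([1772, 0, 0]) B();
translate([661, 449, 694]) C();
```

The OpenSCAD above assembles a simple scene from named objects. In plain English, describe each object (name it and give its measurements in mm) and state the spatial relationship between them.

A is a table with a 1772×931 mm rectangular top, 29 mm thick, top surface at z = 694 mm, supported by four 70×70 mm square legs, each inset 31 mm from the nearest pair of top edges, running from the floor.

B is a straight staircase of 9 solid steps. Each step is 1144 mm wide (x), 224 mm deep (y, the going) and 207 mm tall (the rise). The first step rests on the floor; each subsequent step sits one going further in +y and one rise higher in +z, directly behind and above the previous step with no overlap.

C is a straight ladder. Two 42×33 mm vertical rails, 2405 mm tall, stand 450 mm apart (outside-to-outside) with their front faces coplanar on the −y side. 8 rungs, each 33 mm deep and 33 mm tall, span between the inner faces of the rails, front faces flush with the rails. The lowest rung's underside is at z = 221 mm and rungs are spaced 279 mm apart (underside to underside).

The staircase is against the table's +x side, with their −y faces flush. The ladder is on top of the table, centred.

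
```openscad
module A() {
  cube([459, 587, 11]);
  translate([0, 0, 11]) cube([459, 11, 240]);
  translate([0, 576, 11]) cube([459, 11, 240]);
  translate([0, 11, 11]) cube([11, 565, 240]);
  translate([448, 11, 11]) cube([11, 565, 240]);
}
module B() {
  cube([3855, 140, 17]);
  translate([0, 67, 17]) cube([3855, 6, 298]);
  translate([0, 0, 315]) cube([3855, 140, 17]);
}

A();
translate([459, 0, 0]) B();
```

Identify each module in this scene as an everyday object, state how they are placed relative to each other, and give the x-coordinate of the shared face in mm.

A is an open box. B is an I-beam. The I-beam is against the open box's +x side, with their −y faces flush. The x-coordinate of the shared face is 459 mm.

The open box's +x face and the I-beam's −x face are both at x = 459 mm.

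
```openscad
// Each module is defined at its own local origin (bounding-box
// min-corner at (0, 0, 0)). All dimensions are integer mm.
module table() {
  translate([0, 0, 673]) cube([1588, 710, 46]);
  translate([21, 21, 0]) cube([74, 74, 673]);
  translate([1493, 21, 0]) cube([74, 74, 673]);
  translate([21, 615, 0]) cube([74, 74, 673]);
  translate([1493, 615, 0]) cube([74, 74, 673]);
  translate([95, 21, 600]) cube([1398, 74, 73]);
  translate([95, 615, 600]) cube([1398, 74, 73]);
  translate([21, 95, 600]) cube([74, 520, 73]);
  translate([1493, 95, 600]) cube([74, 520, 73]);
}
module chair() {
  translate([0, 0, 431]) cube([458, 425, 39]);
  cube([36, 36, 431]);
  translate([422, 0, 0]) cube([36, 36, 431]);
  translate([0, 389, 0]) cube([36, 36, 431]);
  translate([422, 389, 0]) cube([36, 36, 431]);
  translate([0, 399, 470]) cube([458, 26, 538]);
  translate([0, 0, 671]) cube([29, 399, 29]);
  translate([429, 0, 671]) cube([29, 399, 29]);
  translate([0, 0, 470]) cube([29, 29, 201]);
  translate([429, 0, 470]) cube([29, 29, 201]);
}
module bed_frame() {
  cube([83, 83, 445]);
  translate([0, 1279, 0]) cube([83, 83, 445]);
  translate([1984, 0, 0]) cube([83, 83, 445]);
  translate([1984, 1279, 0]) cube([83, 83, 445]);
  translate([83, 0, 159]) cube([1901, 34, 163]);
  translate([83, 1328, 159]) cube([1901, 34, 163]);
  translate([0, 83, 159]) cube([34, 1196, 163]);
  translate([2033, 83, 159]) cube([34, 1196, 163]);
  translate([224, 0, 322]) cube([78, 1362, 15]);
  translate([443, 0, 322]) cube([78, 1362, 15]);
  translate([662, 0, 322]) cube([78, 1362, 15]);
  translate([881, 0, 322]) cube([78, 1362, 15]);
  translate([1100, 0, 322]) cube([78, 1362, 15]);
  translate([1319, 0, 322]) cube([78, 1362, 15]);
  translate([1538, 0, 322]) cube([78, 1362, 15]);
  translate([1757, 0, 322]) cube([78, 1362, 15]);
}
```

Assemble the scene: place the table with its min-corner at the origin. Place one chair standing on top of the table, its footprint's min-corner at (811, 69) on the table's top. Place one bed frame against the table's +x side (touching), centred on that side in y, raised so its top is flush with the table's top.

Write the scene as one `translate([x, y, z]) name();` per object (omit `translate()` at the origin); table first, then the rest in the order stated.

table();
translate([811, 69, 719]) chair();
translate([1588, -326, 274]) bed_frame();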